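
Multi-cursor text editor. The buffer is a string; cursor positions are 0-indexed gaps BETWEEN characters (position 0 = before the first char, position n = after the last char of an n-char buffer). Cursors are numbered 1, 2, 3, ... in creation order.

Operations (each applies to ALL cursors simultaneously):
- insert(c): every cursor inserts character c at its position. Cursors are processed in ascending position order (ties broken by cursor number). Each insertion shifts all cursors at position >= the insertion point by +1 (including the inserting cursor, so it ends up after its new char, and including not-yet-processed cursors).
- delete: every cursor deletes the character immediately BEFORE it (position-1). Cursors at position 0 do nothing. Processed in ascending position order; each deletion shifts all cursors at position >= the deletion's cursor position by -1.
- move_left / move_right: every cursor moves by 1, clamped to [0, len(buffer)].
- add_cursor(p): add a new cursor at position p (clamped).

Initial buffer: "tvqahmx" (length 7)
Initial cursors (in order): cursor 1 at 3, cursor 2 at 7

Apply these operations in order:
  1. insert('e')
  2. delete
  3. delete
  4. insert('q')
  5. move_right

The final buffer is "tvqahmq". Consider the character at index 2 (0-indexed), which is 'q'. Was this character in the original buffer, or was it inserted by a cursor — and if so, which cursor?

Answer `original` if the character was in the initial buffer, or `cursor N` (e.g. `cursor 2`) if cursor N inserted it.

After op 1 (insert('e')): buffer="tvqeahmxe" (len 9), cursors c1@4 c2@9, authorship ...1....2
After op 2 (delete): buffer="tvqahmx" (len 7), cursors c1@3 c2@7, authorship .......
After op 3 (delete): buffer="tvahm" (len 5), cursors c1@2 c2@5, authorship .....
After op 4 (insert('q')): buffer="tvqahmq" (len 7), cursors c1@3 c2@7, authorship ..1...2
After op 5 (move_right): buffer="tvqahmq" (len 7), cursors c1@4 c2@7, authorship ..1...2
Authorship (.=original, N=cursor N): . . 1 . . . 2
Index 2: author = 1

Answer: cursor 1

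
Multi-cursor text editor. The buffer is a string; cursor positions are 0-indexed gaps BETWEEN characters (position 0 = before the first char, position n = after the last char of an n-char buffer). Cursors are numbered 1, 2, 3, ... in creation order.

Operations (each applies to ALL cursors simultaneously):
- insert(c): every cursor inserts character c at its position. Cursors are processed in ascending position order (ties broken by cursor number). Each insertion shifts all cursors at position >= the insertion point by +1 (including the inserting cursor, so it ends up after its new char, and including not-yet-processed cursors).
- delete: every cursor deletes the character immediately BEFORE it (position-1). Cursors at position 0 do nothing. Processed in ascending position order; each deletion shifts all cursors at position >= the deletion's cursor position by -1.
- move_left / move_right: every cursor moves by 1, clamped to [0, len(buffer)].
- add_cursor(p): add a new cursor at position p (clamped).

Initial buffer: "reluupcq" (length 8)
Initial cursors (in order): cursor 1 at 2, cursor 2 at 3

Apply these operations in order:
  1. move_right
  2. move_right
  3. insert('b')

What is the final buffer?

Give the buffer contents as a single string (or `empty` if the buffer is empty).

After op 1 (move_right): buffer="reluupcq" (len 8), cursors c1@3 c2@4, authorship ........
After op 2 (move_right): buffer="reluupcq" (len 8), cursors c1@4 c2@5, authorship ........
After op 3 (insert('b')): buffer="relububpcq" (len 10), cursors c1@5 c2@7, authorship ....1.2...

Answer: relububpcq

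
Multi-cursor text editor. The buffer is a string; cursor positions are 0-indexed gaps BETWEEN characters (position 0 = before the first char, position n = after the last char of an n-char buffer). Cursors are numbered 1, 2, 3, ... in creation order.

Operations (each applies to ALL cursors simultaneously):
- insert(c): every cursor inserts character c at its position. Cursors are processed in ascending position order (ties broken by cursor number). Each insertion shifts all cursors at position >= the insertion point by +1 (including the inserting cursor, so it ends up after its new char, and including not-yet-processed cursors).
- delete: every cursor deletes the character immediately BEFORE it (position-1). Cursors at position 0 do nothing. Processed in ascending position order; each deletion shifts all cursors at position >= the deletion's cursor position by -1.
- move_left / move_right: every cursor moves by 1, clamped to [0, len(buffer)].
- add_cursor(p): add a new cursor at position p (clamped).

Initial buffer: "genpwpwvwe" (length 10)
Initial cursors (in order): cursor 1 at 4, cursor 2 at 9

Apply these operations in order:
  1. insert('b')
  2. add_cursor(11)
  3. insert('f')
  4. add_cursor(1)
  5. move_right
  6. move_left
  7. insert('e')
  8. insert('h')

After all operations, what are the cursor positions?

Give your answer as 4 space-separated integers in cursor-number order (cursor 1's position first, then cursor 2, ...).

After op 1 (insert('b')): buffer="genpbwpwvwbe" (len 12), cursors c1@5 c2@11, authorship ....1.....2.
After op 2 (add_cursor(11)): buffer="genpbwpwvwbe" (len 12), cursors c1@5 c2@11 c3@11, authorship ....1.....2.
After op 3 (insert('f')): buffer="genpbfwpwvwbffe" (len 15), cursors c1@6 c2@14 c3@14, authorship ....11.....223.
After op 4 (add_cursor(1)): buffer="genpbfwpwvwbffe" (len 15), cursors c4@1 c1@6 c2@14 c3@14, authorship ....11.....223.
After op 5 (move_right): buffer="genpbfwpwvwbffe" (len 15), cursors c4@2 c1@7 c2@15 c3@15, authorship ....11.....223.
After op 6 (move_left): buffer="genpbfwpwvwbffe" (len 15), cursors c4@1 c1@6 c2@14 c3@14, authorship ....11.....223.
After op 7 (insert('e')): buffer="geenpbfewpwvwbffeee" (len 19), cursors c4@2 c1@8 c2@18 c3@18, authorship .4...111.....22323.
After op 8 (insert('h')): buffer="gehenpbfehwpwvwbffeehhe" (len 23), cursors c4@3 c1@10 c2@22 c3@22, authorship .44...1111.....2232323.

Answer: 10 22 22 3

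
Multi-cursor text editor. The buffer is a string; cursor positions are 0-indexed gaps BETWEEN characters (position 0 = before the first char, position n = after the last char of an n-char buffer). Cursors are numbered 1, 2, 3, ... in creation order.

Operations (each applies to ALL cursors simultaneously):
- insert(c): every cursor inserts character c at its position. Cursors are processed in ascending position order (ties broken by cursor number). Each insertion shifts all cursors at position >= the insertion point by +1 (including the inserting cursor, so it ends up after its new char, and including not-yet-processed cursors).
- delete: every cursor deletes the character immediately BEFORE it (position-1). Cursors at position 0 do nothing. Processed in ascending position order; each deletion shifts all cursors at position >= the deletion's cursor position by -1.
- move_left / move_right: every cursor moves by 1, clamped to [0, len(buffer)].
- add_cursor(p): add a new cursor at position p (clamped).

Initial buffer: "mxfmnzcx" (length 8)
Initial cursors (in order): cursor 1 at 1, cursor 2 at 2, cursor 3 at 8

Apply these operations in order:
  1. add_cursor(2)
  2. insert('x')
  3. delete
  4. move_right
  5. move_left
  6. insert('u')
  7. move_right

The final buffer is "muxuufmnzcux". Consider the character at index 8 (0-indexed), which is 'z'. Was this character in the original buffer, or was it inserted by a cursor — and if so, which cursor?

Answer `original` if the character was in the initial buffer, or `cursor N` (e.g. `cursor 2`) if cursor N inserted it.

Answer: original

Derivation:
After op 1 (add_cursor(2)): buffer="mxfmnzcx" (len 8), cursors c1@1 c2@2 c4@2 c3@8, authorship ........
After op 2 (insert('x')): buffer="mxxxxfmnzcxx" (len 12), cursors c1@2 c2@5 c4@5 c3@12, authorship .1.24......3
After op 3 (delete): buffer="mxfmnzcx" (len 8), cursors c1@1 c2@2 c4@2 c3@8, authorship ........
After op 4 (move_right): buffer="mxfmnzcx" (len 8), cursors c1@2 c2@3 c4@3 c3@8, authorship ........
After op 5 (move_left): buffer="mxfmnzcx" (len 8), cursors c1@1 c2@2 c4@2 c3@7, authorship ........
After op 6 (insert('u')): buffer="muxuufmnzcux" (len 12), cursors c1@2 c2@5 c4@5 c3@11, authorship .1.24.....3.
After op 7 (move_right): buffer="muxuufmnzcux" (len 12), cursors c1@3 c2@6 c4@6 c3@12, authorship .1.24.....3.
Authorship (.=original, N=cursor N): . 1 . 2 4 . . . . . 3 .
Index 8: author = original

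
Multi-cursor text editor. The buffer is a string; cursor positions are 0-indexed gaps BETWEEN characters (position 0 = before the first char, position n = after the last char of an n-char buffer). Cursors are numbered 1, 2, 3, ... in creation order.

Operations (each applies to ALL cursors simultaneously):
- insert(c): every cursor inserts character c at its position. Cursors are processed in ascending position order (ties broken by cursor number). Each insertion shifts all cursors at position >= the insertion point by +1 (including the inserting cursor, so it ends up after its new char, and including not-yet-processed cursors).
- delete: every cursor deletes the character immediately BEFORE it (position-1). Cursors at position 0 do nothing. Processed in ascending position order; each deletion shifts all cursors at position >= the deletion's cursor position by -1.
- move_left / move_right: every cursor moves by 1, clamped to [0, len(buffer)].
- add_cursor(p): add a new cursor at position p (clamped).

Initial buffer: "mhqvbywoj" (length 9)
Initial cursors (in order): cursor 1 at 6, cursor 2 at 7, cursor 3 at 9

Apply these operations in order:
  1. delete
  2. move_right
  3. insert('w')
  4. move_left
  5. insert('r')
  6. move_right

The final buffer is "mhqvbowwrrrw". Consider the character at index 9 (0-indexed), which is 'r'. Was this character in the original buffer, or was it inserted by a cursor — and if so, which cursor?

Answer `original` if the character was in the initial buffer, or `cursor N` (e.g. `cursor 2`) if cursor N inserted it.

Answer: cursor 2

Derivation:
After op 1 (delete): buffer="mhqvbo" (len 6), cursors c1@5 c2@5 c3@6, authorship ......
After op 2 (move_right): buffer="mhqvbo" (len 6), cursors c1@6 c2@6 c3@6, authorship ......
After op 3 (insert('w')): buffer="mhqvbowww" (len 9), cursors c1@9 c2@9 c3@9, authorship ......123
After op 4 (move_left): buffer="mhqvbowww" (len 9), cursors c1@8 c2@8 c3@8, authorship ......123
After op 5 (insert('r')): buffer="mhqvbowwrrrw" (len 12), cursors c1@11 c2@11 c3@11, authorship ......121233
After op 6 (move_right): buffer="mhqvbowwrrrw" (len 12), cursors c1@12 c2@12 c3@12, authorship ......121233
Authorship (.=original, N=cursor N): . . . . . . 1 2 1 2 3 3
Index 9: author = 2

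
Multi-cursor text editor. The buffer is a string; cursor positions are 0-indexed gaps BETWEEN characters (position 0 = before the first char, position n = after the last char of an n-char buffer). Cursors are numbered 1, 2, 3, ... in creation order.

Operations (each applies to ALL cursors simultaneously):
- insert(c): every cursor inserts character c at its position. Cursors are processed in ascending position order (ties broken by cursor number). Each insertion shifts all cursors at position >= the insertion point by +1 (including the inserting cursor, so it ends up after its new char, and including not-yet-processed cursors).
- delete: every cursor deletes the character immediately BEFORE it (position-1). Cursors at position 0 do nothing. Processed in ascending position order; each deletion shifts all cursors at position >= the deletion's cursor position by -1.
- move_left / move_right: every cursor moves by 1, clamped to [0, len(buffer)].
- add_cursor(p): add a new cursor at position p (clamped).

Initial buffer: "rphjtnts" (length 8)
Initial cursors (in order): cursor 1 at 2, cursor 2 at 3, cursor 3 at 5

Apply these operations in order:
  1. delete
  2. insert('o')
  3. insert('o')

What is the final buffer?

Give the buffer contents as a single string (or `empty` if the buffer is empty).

Answer: roooojoonts

Derivation:
After op 1 (delete): buffer="rjnts" (len 5), cursors c1@1 c2@1 c3@2, authorship .....
After op 2 (insert('o')): buffer="roojonts" (len 8), cursors c1@3 c2@3 c3@5, authorship .12.3...
After op 3 (insert('o')): buffer="roooojoonts" (len 11), cursors c1@5 c2@5 c3@8, authorship .1212.33...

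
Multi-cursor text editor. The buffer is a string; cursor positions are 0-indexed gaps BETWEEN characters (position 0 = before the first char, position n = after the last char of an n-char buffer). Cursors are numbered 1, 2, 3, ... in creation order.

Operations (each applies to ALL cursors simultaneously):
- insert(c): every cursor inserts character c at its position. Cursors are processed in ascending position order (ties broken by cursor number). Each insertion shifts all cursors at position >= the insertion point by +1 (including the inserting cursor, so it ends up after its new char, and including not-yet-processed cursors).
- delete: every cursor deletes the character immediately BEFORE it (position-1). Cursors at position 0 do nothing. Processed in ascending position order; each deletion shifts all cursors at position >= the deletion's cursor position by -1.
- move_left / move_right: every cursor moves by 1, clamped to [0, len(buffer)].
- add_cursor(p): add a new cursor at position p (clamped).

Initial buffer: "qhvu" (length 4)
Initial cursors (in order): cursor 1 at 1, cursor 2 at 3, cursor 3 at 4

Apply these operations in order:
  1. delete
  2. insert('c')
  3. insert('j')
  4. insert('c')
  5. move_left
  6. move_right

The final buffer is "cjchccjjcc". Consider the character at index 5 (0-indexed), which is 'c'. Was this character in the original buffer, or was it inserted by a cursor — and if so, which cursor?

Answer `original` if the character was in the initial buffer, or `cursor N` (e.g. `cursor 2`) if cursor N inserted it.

Answer: cursor 3

Derivation:
After op 1 (delete): buffer="h" (len 1), cursors c1@0 c2@1 c3@1, authorship .
After op 2 (insert('c')): buffer="chcc" (len 4), cursors c1@1 c2@4 c3@4, authorship 1.23
After op 3 (insert('j')): buffer="cjhccjj" (len 7), cursors c1@2 c2@7 c3@7, authorship 11.2323
After op 4 (insert('c')): buffer="cjchccjjcc" (len 10), cursors c1@3 c2@10 c3@10, authorship 111.232323
After op 5 (move_left): buffer="cjchccjjcc" (len 10), cursors c1@2 c2@9 c3@9, authorship 111.232323
After op 6 (move_right): buffer="cjchccjjcc" (len 10), cursors c1@3 c2@10 c3@10, authorship 111.232323
Authorship (.=original, N=cursor N): 1 1 1 . 2 3 2 3 2 3
Index 5: author = 3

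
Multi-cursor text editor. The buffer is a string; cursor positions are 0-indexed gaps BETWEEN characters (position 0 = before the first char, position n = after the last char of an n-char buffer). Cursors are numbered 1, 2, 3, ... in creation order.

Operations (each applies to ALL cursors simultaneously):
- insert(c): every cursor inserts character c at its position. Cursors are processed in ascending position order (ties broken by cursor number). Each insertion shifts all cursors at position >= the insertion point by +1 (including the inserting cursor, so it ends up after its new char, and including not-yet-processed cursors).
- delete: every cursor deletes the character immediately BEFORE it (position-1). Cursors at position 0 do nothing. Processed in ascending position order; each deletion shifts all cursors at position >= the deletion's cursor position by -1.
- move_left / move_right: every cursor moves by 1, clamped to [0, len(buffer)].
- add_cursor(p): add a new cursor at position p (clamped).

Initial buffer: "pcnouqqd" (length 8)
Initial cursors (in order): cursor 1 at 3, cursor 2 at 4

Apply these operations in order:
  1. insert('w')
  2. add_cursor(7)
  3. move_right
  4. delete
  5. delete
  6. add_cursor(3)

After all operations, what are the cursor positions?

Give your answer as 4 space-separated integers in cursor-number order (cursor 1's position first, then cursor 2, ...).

After op 1 (insert('w')): buffer="pcnwowuqqd" (len 10), cursors c1@4 c2@6, authorship ...1.2....
After op 2 (add_cursor(7)): buffer="pcnwowuqqd" (len 10), cursors c1@4 c2@6 c3@7, authorship ...1.2....
After op 3 (move_right): buffer="pcnwowuqqd" (len 10), cursors c1@5 c2@7 c3@8, authorship ...1.2....
After op 4 (delete): buffer="pcnwwqd" (len 7), cursors c1@4 c2@5 c3@5, authorship ...12..
After op 5 (delete): buffer="pcqd" (len 4), cursors c1@2 c2@2 c3@2, authorship ....
After op 6 (add_cursor(3)): buffer="pcqd" (len 4), cursors c1@2 c2@2 c3@2 c4@3, authorship ....

Answer: 2 2 2 3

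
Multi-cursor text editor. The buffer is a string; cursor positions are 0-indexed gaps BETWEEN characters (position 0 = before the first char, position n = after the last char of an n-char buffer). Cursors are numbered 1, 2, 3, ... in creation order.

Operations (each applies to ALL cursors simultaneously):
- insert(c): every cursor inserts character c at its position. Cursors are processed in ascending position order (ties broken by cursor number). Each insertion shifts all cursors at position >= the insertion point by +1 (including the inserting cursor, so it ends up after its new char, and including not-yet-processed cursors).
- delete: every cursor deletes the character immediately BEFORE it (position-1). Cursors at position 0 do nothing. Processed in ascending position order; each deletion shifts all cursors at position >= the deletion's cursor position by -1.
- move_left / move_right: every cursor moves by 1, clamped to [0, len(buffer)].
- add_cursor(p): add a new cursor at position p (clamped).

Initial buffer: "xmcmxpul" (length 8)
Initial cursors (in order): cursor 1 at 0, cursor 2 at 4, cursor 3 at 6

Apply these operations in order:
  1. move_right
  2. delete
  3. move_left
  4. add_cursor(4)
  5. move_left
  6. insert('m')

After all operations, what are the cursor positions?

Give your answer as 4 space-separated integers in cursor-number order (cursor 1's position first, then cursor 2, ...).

After op 1 (move_right): buffer="xmcmxpul" (len 8), cursors c1@1 c2@5 c3@7, authorship ........
After op 2 (delete): buffer="mcmpl" (len 5), cursors c1@0 c2@3 c3@4, authorship .....
After op 3 (move_left): buffer="mcmpl" (len 5), cursors c1@0 c2@2 c3@3, authorship .....
After op 4 (add_cursor(4)): buffer="mcmpl" (len 5), cursors c1@0 c2@2 c3@3 c4@4, authorship .....
After op 5 (move_left): buffer="mcmpl" (len 5), cursors c1@0 c2@1 c3@2 c4@3, authorship .....
After op 6 (insert('m')): buffer="mmmcmmmpl" (len 9), cursors c1@1 c2@3 c3@5 c4@7, authorship 1.2.3.4..

Answer: 1 3 5 7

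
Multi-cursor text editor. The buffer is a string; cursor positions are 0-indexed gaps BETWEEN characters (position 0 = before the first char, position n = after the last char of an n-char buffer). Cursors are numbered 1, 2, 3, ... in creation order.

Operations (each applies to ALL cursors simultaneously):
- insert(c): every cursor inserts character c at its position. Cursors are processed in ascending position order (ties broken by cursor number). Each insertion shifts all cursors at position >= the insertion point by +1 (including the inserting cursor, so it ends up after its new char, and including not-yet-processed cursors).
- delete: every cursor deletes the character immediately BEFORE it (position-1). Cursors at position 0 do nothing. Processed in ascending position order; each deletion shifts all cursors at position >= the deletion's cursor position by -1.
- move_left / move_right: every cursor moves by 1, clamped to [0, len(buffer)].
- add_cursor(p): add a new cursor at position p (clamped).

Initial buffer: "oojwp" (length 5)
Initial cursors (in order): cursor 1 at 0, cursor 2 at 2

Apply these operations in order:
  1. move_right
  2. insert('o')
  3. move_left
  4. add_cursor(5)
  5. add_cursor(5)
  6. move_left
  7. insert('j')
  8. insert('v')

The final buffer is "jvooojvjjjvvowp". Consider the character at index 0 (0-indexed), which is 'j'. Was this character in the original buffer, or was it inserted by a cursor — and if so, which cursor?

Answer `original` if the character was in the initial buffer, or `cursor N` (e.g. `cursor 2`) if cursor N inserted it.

Answer: cursor 1

Derivation:
After op 1 (move_right): buffer="oojwp" (len 5), cursors c1@1 c2@3, authorship .....
After op 2 (insert('o')): buffer="ooojowp" (len 7), cursors c1@2 c2@5, authorship .1..2..
After op 3 (move_left): buffer="ooojowp" (len 7), cursors c1@1 c2@4, authorship .1..2..
After op 4 (add_cursor(5)): buffer="ooojowp" (len 7), cursors c1@1 c2@4 c3@5, authorship .1..2..
After op 5 (add_cursor(5)): buffer="ooojowp" (len 7), cursors c1@1 c2@4 c3@5 c4@5, authorship .1..2..
After op 6 (move_left): buffer="ooojowp" (len 7), cursors c1@0 c2@3 c3@4 c4@4, authorship .1..2..
After op 7 (insert('j')): buffer="jooojjjjowp" (len 11), cursors c1@1 c2@5 c3@8 c4@8, authorship 1.1.2.342..
After op 8 (insert('v')): buffer="jvooojvjjjvvowp" (len 15), cursors c1@2 c2@7 c3@12 c4@12, authorship 11.1.22.34342..
Authorship (.=original, N=cursor N): 1 1 . 1 . 2 2 . 3 4 3 4 2 . .
Index 0: author = 1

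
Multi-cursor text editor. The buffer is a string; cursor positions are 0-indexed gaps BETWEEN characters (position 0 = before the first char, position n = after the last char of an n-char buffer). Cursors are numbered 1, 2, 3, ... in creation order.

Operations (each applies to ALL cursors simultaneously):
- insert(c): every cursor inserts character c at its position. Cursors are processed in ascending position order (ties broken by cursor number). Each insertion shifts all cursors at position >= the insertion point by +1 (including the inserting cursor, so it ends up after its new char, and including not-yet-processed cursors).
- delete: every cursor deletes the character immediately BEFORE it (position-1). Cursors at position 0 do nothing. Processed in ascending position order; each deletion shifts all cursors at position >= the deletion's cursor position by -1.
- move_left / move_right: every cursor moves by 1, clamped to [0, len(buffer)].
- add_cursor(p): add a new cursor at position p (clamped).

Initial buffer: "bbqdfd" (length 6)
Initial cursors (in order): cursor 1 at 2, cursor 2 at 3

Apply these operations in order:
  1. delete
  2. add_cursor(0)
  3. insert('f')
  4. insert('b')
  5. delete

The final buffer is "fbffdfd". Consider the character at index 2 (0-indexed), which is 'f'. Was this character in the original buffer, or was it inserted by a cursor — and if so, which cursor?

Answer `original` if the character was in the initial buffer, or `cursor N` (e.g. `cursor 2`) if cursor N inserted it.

Answer: cursor 1

Derivation:
After op 1 (delete): buffer="bdfd" (len 4), cursors c1@1 c2@1, authorship ....
After op 2 (add_cursor(0)): buffer="bdfd" (len 4), cursors c3@0 c1@1 c2@1, authorship ....
After op 3 (insert('f')): buffer="fbffdfd" (len 7), cursors c3@1 c1@4 c2@4, authorship 3.12...
After op 4 (insert('b')): buffer="fbbffbbdfd" (len 10), cursors c3@2 c1@7 c2@7, authorship 33.1212...
After op 5 (delete): buffer="fbffdfd" (len 7), cursors c3@1 c1@4 c2@4, authorship 3.12...
Authorship (.=original, N=cursor N): 3 . 1 2 . . .
Index 2: author = 1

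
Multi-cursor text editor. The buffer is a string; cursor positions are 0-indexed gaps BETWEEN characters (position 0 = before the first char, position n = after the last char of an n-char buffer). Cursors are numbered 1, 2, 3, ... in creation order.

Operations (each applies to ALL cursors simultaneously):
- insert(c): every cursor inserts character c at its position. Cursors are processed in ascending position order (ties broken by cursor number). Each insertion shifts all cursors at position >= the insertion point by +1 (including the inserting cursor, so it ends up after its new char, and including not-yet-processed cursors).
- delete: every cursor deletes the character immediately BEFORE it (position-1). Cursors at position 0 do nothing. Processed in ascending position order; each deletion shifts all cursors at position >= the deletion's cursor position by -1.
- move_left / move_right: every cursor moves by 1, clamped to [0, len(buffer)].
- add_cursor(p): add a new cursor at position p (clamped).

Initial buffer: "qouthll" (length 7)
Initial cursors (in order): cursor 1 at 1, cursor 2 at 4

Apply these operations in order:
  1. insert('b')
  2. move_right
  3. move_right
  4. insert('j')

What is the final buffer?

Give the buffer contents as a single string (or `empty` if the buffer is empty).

Answer: qboujtbhljl

Derivation:
After op 1 (insert('b')): buffer="qboutbhll" (len 9), cursors c1@2 c2@6, authorship .1...2...
After op 2 (move_right): buffer="qboutbhll" (len 9), cursors c1@3 c2@7, authorship .1...2...
After op 3 (move_right): buffer="qboutbhll" (len 9), cursors c1@4 c2@8, authorship .1...2...
After op 4 (insert('j')): buffer="qboujtbhljl" (len 11), cursors c1@5 c2@10, authorship .1..1.2..2.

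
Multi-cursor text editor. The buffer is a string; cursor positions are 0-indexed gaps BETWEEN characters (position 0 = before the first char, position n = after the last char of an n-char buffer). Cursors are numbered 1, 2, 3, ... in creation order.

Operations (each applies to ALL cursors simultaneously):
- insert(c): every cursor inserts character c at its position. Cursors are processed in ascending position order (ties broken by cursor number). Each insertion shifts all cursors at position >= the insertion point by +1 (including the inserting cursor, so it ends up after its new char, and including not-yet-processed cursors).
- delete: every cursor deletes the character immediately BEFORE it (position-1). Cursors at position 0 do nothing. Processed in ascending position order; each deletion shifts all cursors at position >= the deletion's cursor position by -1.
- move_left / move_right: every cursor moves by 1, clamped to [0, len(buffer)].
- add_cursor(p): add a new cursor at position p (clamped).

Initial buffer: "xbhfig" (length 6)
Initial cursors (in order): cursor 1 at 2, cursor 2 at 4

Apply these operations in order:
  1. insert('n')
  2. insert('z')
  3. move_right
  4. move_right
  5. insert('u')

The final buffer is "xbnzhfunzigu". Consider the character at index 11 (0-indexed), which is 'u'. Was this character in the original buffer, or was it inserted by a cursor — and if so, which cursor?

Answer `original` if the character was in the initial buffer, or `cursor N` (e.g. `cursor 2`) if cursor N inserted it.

Answer: cursor 2

Derivation:
After op 1 (insert('n')): buffer="xbnhfnig" (len 8), cursors c1@3 c2@6, authorship ..1..2..
After op 2 (insert('z')): buffer="xbnzhfnzig" (len 10), cursors c1@4 c2@8, authorship ..11..22..
After op 3 (move_right): buffer="xbnzhfnzig" (len 10), cursors c1@5 c2@9, authorship ..11..22..
After op 4 (move_right): buffer="xbnzhfnzig" (len 10), cursors c1@6 c2@10, authorship ..11..22..
After op 5 (insert('u')): buffer="xbnzhfunzigu" (len 12), cursors c1@7 c2@12, authorship ..11..122..2
Authorship (.=original, N=cursor N): . . 1 1 . . 1 2 2 . . 2
Index 11: author = 2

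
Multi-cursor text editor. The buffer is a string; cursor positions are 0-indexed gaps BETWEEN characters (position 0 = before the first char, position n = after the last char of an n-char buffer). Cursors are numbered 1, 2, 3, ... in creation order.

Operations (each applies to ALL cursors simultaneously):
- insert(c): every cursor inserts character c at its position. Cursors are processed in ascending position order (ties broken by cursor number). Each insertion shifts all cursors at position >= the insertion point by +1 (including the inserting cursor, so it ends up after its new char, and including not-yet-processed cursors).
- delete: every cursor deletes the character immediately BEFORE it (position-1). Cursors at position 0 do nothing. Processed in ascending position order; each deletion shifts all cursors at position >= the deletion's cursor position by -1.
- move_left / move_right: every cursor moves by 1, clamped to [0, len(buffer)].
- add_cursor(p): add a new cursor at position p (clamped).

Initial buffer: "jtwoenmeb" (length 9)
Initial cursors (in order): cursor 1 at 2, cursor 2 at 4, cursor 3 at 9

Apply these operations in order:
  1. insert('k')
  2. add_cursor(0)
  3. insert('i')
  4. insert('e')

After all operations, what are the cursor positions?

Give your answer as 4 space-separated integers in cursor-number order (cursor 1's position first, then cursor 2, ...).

After op 1 (insert('k')): buffer="jtkwokenmebk" (len 12), cursors c1@3 c2@6 c3@12, authorship ..1..2.....3
After op 2 (add_cursor(0)): buffer="jtkwokenmebk" (len 12), cursors c4@0 c1@3 c2@6 c3@12, authorship ..1..2.....3
After op 3 (insert('i')): buffer="ijtkiwokienmebki" (len 16), cursors c4@1 c1@5 c2@9 c3@16, authorship 4..11..22.....33
After op 4 (insert('e')): buffer="iejtkiewokieenmebkie" (len 20), cursors c4@2 c1@7 c2@12 c3@20, authorship 44..111..222.....333

Answer: 7 12 20 2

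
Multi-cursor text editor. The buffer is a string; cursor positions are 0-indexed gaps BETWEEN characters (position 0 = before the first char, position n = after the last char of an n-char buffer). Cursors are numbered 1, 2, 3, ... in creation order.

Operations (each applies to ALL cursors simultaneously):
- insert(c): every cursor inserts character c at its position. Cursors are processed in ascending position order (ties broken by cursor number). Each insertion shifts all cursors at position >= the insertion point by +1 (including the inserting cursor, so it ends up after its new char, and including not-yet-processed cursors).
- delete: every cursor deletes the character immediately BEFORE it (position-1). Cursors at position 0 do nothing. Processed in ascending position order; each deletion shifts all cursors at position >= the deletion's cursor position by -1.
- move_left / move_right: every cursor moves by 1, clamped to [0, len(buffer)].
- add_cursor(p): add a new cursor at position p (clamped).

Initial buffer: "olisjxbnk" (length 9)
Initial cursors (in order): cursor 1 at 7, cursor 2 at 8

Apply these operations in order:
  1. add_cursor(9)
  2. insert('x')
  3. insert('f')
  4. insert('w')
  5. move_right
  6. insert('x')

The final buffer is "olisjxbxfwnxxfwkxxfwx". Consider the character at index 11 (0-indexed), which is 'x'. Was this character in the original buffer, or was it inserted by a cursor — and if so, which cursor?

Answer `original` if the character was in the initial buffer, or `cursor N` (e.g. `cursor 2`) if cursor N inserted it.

After op 1 (add_cursor(9)): buffer="olisjxbnk" (len 9), cursors c1@7 c2@8 c3@9, authorship .........
After op 2 (insert('x')): buffer="olisjxbxnxkx" (len 12), cursors c1@8 c2@10 c3@12, authorship .......1.2.3
After op 3 (insert('f')): buffer="olisjxbxfnxfkxf" (len 15), cursors c1@9 c2@12 c3@15, authorship .......11.22.33
After op 4 (insert('w')): buffer="olisjxbxfwnxfwkxfw" (len 18), cursors c1@10 c2@14 c3@18, authorship .......111.222.333
After op 5 (move_right): buffer="olisjxbxfwnxfwkxfw" (len 18), cursors c1@11 c2@15 c3@18, authorship .......111.222.333
After op 6 (insert('x')): buffer="olisjxbxfwnxxfwkxxfwx" (len 21), cursors c1@12 c2@17 c3@21, authorship .......111.1222.23333
Authorship (.=original, N=cursor N): . . . . . . . 1 1 1 . 1 2 2 2 . 2 3 3 3 3
Index 11: author = 1

Answer: cursor 1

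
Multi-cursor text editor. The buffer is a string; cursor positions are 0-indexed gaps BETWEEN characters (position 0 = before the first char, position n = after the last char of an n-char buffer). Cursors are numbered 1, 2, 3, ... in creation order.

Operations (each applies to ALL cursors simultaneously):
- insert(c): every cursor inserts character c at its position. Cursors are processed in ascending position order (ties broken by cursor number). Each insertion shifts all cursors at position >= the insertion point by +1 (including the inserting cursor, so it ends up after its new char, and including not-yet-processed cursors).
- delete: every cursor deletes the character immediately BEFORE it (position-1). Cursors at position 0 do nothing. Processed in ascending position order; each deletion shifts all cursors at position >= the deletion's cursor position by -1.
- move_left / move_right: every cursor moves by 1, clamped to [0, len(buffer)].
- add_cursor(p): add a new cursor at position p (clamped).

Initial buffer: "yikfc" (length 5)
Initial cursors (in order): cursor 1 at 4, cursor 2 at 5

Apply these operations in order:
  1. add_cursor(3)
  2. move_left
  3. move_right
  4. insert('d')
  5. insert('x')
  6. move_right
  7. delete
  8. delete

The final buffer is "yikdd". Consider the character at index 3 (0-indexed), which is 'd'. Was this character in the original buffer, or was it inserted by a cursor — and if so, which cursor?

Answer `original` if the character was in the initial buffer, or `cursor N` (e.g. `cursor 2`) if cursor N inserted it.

Answer: cursor 3

Derivation:
After op 1 (add_cursor(3)): buffer="yikfc" (len 5), cursors c3@3 c1@4 c2@5, authorship .....
After op 2 (move_left): buffer="yikfc" (len 5), cursors c3@2 c1@3 c2@4, authorship .....
After op 3 (move_right): buffer="yikfc" (len 5), cursors c3@3 c1@4 c2@5, authorship .....
After op 4 (insert('d')): buffer="yikdfdcd" (len 8), cursors c3@4 c1@6 c2@8, authorship ...3.1.2
After op 5 (insert('x')): buffer="yikdxfdxcdx" (len 11), cursors c3@5 c1@8 c2@11, authorship ...33.11.22
After op 6 (move_right): buffer="yikdxfdxcdx" (len 11), cursors c3@6 c1@9 c2@11, authorship ...33.11.22
After op 7 (delete): buffer="yikdxdxd" (len 8), cursors c3@5 c1@7 c2@8, authorship ...33112
After op 8 (delete): buffer="yikdd" (len 5), cursors c3@4 c1@5 c2@5, authorship ...31
Authorship (.=original, N=cursor N): . . . 3 1
Index 3: author = 3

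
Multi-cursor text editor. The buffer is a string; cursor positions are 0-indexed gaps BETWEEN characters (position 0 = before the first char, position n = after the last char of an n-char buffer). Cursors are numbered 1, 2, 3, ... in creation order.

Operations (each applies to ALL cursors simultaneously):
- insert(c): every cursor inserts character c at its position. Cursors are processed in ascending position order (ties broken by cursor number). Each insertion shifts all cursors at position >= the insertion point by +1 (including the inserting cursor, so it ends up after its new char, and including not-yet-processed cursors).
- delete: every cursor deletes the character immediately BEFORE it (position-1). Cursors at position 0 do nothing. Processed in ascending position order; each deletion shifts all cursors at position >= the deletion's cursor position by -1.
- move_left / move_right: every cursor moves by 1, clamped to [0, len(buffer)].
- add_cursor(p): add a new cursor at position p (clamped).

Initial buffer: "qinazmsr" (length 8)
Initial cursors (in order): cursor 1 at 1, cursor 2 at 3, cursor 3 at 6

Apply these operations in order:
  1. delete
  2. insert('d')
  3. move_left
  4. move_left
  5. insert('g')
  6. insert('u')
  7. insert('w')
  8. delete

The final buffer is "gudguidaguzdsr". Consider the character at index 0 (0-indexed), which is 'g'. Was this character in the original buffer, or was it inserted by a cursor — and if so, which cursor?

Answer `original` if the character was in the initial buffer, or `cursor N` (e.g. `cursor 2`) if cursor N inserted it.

Answer: cursor 1

Derivation:
After op 1 (delete): buffer="iazsr" (len 5), cursors c1@0 c2@1 c3@3, authorship .....
After op 2 (insert('d')): buffer="didazdsr" (len 8), cursors c1@1 c2@3 c3@6, authorship 1.2..3..
After op 3 (move_left): buffer="didazdsr" (len 8), cursors c1@0 c2@2 c3@5, authorship 1.2..3..
After op 4 (move_left): buffer="didazdsr" (len 8), cursors c1@0 c2@1 c3@4, authorship 1.2..3..
After op 5 (insert('g')): buffer="gdgidagzdsr" (len 11), cursors c1@1 c2@3 c3@7, authorship 112.2.3.3..
After op 6 (insert('u')): buffer="gudguidaguzdsr" (len 14), cursors c1@2 c2@5 c3@10, authorship 11122.2.33.3..
After op 7 (insert('w')): buffer="guwdguwidaguwzdsr" (len 17), cursors c1@3 c2@7 c3@13, authorship 1111222.2.333.3..
After op 8 (delete): buffer="gudguidaguzdsr" (len 14), cursors c1@2 c2@5 c3@10, authorship 11122.2.33.3..
Authorship (.=original, N=cursor N): 1 1 1 2 2 . 2 . 3 3 . 3 . .
Index 0: author = 1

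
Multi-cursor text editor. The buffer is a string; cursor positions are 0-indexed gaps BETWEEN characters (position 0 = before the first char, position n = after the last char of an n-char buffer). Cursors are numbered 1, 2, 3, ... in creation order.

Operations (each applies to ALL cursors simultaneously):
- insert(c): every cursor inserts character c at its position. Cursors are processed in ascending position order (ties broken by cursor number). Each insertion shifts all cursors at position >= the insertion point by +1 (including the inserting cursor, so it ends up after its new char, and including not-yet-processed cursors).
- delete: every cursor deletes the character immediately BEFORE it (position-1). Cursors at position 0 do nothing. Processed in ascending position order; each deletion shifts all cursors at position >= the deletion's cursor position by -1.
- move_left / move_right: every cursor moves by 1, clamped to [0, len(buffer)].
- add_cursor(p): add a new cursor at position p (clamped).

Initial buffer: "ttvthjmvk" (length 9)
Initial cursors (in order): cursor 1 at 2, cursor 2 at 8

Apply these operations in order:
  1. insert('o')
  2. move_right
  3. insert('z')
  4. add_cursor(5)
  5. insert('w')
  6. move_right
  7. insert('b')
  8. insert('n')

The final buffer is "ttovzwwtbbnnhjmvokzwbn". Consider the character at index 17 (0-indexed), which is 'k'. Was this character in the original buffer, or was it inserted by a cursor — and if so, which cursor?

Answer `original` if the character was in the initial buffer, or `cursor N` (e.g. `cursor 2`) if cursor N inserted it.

Answer: original

Derivation:
After op 1 (insert('o')): buffer="ttovthjmvok" (len 11), cursors c1@3 c2@10, authorship ..1......2.
After op 2 (move_right): buffer="ttovthjmvok" (len 11), cursors c1@4 c2@11, authorship ..1......2.
After op 3 (insert('z')): buffer="ttovzthjmvokz" (len 13), cursors c1@5 c2@13, authorship ..1.1.....2.2
After op 4 (add_cursor(5)): buffer="ttovzthjmvokz" (len 13), cursors c1@5 c3@5 c2@13, authorship ..1.1.....2.2
After op 5 (insert('w')): buffer="ttovzwwthjmvokzw" (len 16), cursors c1@7 c3@7 c2@16, authorship ..1.113.....2.22
After op 6 (move_right): buffer="ttovzwwthjmvokzw" (len 16), cursors c1@8 c3@8 c2@16, authorship ..1.113.....2.22
After op 7 (insert('b')): buffer="ttovzwwtbbhjmvokzwb" (len 19), cursors c1@10 c3@10 c2@19, authorship ..1.113.13....2.222
After op 8 (insert('n')): buffer="ttovzwwtbbnnhjmvokzwbn" (len 22), cursors c1@12 c3@12 c2@22, authorship ..1.113.1313....2.2222
Authorship (.=original, N=cursor N): . . 1 . 1 1 3 . 1 3 1 3 . . . . 2 . 2 2 2 2
Index 17: author = original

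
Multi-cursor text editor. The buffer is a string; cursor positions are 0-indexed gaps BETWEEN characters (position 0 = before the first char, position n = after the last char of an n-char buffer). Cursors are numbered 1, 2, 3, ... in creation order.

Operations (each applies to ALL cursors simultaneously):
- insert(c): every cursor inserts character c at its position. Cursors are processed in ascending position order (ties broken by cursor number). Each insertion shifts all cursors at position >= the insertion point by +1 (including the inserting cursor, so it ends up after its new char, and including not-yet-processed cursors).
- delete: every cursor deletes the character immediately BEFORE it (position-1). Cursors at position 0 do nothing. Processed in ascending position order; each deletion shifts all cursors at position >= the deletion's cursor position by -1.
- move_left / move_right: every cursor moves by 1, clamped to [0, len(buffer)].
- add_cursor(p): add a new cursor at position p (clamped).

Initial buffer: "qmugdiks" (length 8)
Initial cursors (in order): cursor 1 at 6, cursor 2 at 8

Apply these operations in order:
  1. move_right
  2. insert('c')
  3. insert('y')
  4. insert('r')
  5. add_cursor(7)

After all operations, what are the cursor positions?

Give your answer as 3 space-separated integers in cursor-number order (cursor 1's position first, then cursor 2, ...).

Answer: 10 14 7

Derivation:
After op 1 (move_right): buffer="qmugdiks" (len 8), cursors c1@7 c2@8, authorship ........
After op 2 (insert('c')): buffer="qmugdikcsc" (len 10), cursors c1@8 c2@10, authorship .......1.2
After op 3 (insert('y')): buffer="qmugdikcyscy" (len 12), cursors c1@9 c2@12, authorship .......11.22
After op 4 (insert('r')): buffer="qmugdikcyrscyr" (len 14), cursors c1@10 c2@14, authorship .......111.222
After op 5 (add_cursor(7)): buffer="qmugdikcyrscyr" (len 14), cursors c3@7 c1@10 c2@14, authorship .......111.222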